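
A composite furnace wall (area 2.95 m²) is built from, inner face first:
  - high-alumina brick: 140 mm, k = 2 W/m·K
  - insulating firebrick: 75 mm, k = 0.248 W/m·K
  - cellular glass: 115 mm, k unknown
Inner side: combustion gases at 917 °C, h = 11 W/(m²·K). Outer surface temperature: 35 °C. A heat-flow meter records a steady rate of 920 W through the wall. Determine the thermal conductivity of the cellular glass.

k ≈ 0.0486 W/(m·K)

Thermal resistances in series:
R_inner film = 1/(h_i·A) = 1/(11×2.95) = 0.03082 K/W
R_high-alumina brick = L/(kA) = 0.14/(2×2.95) = 0.02373 K/W
R_insulating firebrick = L/(kA) = 0.075/(0.248×2.95) = 0.1025 K/W
Sum of known resistances R_other = 0.1571 K/W
Total R = ΔT/Q = 882/920 = 0.9587 K/W
R_cellular glass = R_total − R_other = 0.8016 K/W
k = L/(R·A) = 0.115/(0.8016×2.95)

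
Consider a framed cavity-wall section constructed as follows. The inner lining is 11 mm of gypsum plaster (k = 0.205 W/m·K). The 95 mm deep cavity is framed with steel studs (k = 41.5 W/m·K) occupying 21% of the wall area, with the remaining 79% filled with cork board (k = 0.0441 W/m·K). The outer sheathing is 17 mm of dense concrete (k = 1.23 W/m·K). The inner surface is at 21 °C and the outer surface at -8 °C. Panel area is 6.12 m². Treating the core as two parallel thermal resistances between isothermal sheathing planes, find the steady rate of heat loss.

Q ≈ 2270 W

Sheathing layers in series; stud and cavity paths in parallel between them.
R_inner = 0.011/(0.205×6.12) = 0.008768 K/W
R_stud  = 0.095/(41.5×0.21×6.12) = 0.001781 K/W
R_cav   = 0.095/(0.0441×0.79×6.12) = 0.4456 K/W
1/R_core = 1/R_stud + 1/R_cav → R_core = 0.001774 K/W
R_outer = 0.017/(1.23×6.12) = 0.002258 K/W
R_total = 0.0128 K/W
Q = ΔT/R_total = 29/0.0128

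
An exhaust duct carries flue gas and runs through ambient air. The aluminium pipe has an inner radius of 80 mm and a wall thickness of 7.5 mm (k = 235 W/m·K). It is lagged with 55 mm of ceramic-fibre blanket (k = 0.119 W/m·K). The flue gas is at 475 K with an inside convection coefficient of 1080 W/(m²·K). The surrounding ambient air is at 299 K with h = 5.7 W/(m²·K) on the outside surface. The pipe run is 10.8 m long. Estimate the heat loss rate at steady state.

Q ≈ 2240 W

Per-layer cylindrical resistances, series-summed:
R_inner film = 1/(h_i·2πr₁L) = 1/(1080×2π×0.08×10.8) = 1.706×10^-4 K/W
R_aluminium pipe wall = ln(87.5/80)/(2π×235×10.8) = 5.619×10^-6 K/W
R_ceramic-fibre blanket = ln(142.5/87.5)/(2π×0.119×10.8) = 0.0604 K/W
R_outer film = 1/(h_o·2πr_oL) = 1/(5.7×2π×0.1425×10.8) = 0.01814 K/W
R_total = 0.07871 K/W
Q = ΔT/R_total = 176/0.07871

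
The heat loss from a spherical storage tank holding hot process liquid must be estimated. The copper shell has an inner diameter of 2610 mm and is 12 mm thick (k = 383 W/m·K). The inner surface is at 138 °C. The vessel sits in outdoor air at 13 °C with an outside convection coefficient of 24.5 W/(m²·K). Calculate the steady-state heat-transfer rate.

Radial (spherical) resistances in series:
R_copper shell = (1/1.305 − 1/1.317)/(4π×383) = 1.451×10^-6 K/W
R_outer film = 1/(h·4πr_o²) = 1/(24.5×4π×1.317²) = 0.001873 K/W
R_total = 0.001874 K/W
Q = ΔT/R_total = 125/0.001874

Q ≈ 66700 W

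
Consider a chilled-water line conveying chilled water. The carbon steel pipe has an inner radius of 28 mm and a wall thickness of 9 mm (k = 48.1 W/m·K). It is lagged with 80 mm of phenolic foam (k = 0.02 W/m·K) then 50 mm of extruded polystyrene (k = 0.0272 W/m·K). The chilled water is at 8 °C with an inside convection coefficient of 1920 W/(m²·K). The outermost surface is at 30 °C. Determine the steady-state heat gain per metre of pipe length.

Per-layer cylindrical resistances, series-summed:
R_inner film = 1/(h_i·2πr₁L) = 1/(1920×2π×0.028×1) = 0.00296 K/W
R_carbon steel pipe wall = ln(37/28)/(2π×48.1×1) = 9.222×10^-4 K/W
R_phenolic foam = ln(117/37)/(2π×0.02×1) = 9.161 K/W
R_extruded polystyrene = ln(167/117)/(2π×0.0272×1) = 2.082 K/W
R_total = 11.25 K/W
Q = ΔT/R_total = 22/11.25

q′ ≈ 1.96 W/m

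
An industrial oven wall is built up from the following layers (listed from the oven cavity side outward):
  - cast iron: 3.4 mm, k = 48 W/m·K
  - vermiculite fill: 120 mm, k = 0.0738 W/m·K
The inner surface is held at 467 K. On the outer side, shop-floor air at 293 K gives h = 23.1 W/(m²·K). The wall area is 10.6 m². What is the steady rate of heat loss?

Q ≈ 1100 W

Thermal resistances in series:
R_cast iron = L/(kA) = 0.0034/(48×10.6) = 6.682×10^-6 K/W
R_vermiculite fill = L/(kA) = 0.12/(0.0738×10.6) = 0.1534 K/W
R_outer film = 1/(h_o·A) = 1/(23.1×10.6) = 0.004084 K/W
R_total = 0.1575 K/W
Q = ΔT / R_total = 174 / 0.1575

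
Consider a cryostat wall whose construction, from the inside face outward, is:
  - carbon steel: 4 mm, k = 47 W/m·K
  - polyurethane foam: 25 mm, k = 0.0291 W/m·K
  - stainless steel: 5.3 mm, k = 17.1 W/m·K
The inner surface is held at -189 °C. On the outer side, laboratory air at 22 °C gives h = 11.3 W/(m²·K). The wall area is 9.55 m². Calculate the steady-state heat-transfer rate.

Using the resistance-network approach (series):
R_carbon steel = L/(kA) = 0.004/(47×9.55) = 8.912×10^-6 K/W
R_polyurethane foam = L/(kA) = 0.025/(0.0291×9.55) = 0.08996 K/W
R_stainless steel = L/(kA) = 0.0053/(17.1×9.55) = 3.245×10^-5 K/W
R_outer film = 1/(h_o·A) = 1/(11.3×9.55) = 0.009267 K/W
R_total = 0.09927 K/W
Q = ΔT / R_total = 211 / 0.09927

Q ≈ 2130 W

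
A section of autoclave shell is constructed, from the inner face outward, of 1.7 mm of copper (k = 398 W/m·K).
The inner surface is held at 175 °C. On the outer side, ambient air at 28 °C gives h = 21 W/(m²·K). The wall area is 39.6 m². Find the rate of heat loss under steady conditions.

Q ≈ 122000 W

Model the wall as resistances in series:
R_copper = L/(kA) = 0.0017/(398×39.6) = 1.079×10^-7 K/W
R_outer film = 1/(h_o·A) = 1/(21×39.6) = 0.001203 K/W
R_total = 0.001203 K/W
Q = ΔT / R_total = 147 / 0.001203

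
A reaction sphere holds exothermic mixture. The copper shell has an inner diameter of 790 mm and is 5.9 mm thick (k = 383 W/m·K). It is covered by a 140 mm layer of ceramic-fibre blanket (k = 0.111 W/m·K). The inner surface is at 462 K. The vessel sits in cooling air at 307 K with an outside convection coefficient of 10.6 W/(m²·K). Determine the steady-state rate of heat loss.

Q ≈ 317 W

Each spherical layer contributes R = (1/r_i − 1/r_o)/(4πk):
R_copper shell = (1/0.395 − 1/0.4009)/(4π×383) = 7.741×10^-6 K/W
R_ceramic-fibre blanket = (1/0.4009 − 1/0.5409)/(4π×0.111) = 0.4629 K/W
R_outer film = 1/(h·4πr_o²) = 1/(10.6×4π×0.5409²) = 0.02566 K/W
R_total = 0.4885 K/W
Q = ΔT/R_total = 155/0.4885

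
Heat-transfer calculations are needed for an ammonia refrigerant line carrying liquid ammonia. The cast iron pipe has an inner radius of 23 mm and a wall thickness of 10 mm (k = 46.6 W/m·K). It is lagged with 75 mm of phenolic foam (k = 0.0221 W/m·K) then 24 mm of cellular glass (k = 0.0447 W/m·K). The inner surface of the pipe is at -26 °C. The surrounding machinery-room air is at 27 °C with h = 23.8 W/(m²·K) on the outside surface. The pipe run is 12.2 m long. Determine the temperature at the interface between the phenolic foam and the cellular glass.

Radial resistances (cylindrical: R_cond = ln(r_o/r_i)/(2πkL), R_conv = 1/(h·2πrL)):
R_cast iron pipe wall = ln(33/23)/(2π×46.6×12.2) = 1.011×10^-4 K/W
R_phenolic foam = ln(108/33)/(2π×0.0221×12.2) = 0.6999 K/W
R_cellular glass = ln(132/108)/(2π×0.0447×12.2) = 0.05856 K/W
R_outer film = 1/(h_o·2πr_oL) = 1/(23.8×2π×0.132×12.2) = 0.004152 K/W
R_total = 0.7627 K/W
Q = ΔT/R_total = 53/0.7627
Q = 69.5 W
T_interface = T_inner + Q·ΣR(inner→interface) = -26 + 69.5×0.7

T ≈ 22.6 °C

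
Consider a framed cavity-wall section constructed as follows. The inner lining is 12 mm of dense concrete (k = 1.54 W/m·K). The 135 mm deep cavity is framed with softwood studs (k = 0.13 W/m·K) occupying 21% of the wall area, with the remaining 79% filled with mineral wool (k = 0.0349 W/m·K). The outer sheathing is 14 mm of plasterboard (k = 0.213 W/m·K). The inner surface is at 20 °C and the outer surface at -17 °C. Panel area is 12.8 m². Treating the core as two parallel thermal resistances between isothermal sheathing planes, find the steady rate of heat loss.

Q ≈ 187 W

Sheathing layers in series; stud and cavity paths in parallel between them.
R_inner = 0.012/(1.54×12.8) = 6.088×10^-4 K/W
R_stud  = 0.135/(0.13×0.21×12.8) = 0.3863 K/W
R_cav   = 0.135/(0.0349×0.79×12.8) = 0.3825 K/W
1/R_core = 1/R_stud + 1/R_cav → R_core = 0.1922 K/W
R_outer = 0.014/(0.213×12.8) = 0.005135 K/W
R_total = 0.198 K/W
Q = ΔT/R_total = 37/0.198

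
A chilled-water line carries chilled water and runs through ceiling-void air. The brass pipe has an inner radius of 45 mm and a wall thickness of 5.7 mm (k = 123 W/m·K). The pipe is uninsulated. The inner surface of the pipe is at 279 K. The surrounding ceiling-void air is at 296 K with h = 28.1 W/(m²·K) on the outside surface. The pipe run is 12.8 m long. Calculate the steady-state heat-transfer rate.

Treating each annulus and film as a series resistance:
R_brass pipe wall = ln(50.7/45)/(2π×123×12.8) = 1.206×10^-5 K/W
R_outer film = 1/(h_o·2πr_oL) = 1/(28.1×2π×0.0507×12.8) = 0.008728 K/W
R_total = 0.00874 K/W
Q = ΔT/R_total = 17/0.00874

Q ≈ 1950 W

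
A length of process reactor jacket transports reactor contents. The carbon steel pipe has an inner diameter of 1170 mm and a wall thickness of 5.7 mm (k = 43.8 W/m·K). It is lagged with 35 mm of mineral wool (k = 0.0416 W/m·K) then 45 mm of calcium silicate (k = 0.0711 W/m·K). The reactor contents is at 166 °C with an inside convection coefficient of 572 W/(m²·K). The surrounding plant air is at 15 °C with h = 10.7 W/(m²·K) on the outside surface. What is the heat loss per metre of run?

q′ ≈ 379 W/m

Per-layer cylindrical resistances, series-summed:
R_inner film = 1/(h_i·2πr₁L) = 1/(572×2π×0.585×1) = 4.756×10^-4 K/W
R_carbon steel pipe wall = ln(590.7/585)/(2π×43.8×1) = 3.523×10^-5 K/W
R_mineral wool = ln(625.7/590.7)/(2π×0.0416×1) = 0.2202 K/W
R_calcium silicate = ln(670.7/625.7)/(2π×0.0711×1) = 0.1555 K/W
R_outer film = 1/(h_o·2πr_oL) = 1/(10.7×2π×0.6707×1) = 0.02218 K/W
R_total = 0.3984 K/W
Q = ΔT/R_total = 151/0.3984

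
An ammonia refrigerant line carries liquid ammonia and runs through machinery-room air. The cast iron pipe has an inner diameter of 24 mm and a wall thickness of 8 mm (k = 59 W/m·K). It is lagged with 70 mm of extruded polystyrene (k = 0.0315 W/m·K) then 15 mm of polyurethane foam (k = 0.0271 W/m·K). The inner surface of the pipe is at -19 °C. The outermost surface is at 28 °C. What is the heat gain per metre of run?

Radial resistances (cylindrical: R_cond = ln(r_o/r_i)/(2πkL), R_conv = 1/(h·2πrL)):
R_cast iron pipe wall = ln(20/12)/(2π×59×1) = 0.001378 K/W
R_extruded polystyrene = ln(90/20)/(2π×0.0315×1) = 7.599 K/W
R_polyurethane foam = ln(105/90)/(2π×0.0271×1) = 0.9053 K/W
R_total = 8.506 K/W
Q = ΔT/R_total = 47/8.506

q′ ≈ 5.53 W/m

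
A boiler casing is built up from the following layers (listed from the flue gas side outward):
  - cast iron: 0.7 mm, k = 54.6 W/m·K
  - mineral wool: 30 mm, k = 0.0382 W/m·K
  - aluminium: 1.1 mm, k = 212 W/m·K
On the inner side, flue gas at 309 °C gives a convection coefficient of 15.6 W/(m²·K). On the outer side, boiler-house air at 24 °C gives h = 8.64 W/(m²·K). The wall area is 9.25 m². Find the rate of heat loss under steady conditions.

Q ≈ 2730 W

Model the wall as resistances in series:
R_inner film = 1/(h_i·A) = 1/(15.6×9.25) = 0.00693 K/W
R_cast iron = L/(kA) = 0.0007/(54.6×9.25) = 1.386×10^-6 K/W
R_mineral wool = L/(kA) = 0.03/(0.0382×9.25) = 0.0849 K/W
R_aluminium = L/(kA) = 0.0011/(212×9.25) = 5.609×10^-7 K/W
R_outer film = 1/(h_o·A) = 1/(8.64×9.25) = 0.01251 K/W
R_total = 0.1043 K/W
Q = ΔT / R_total = 285 / 0.1043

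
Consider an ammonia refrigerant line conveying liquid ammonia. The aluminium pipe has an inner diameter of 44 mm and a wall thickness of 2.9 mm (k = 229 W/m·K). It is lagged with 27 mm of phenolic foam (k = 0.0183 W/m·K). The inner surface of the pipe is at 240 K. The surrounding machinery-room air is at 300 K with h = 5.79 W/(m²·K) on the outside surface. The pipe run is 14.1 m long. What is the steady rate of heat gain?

Q ≈ 122 W

For a radial system each layer contributes R = ln(r_out/r_in)/(2πkL); films add R = 1/(hA).
R_aluminium pipe wall = ln(24.9/22)/(2π×229×14.1) = 6.103×10^-6 K/W
R_phenolic foam = ln(51.9/24.9)/(2π×0.0183×14.1) = 0.453 K/W
R_outer film = 1/(h_o·2πr_oL) = 1/(5.79×2π×0.0519×14.1) = 0.03756 K/W
R_total = 0.4906 K/W
Q = ΔT/R_total = 60/0.4906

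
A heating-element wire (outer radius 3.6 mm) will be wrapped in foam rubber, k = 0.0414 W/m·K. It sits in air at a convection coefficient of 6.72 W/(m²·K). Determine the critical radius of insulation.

r_cr ≈ 6.16 mm

For a cylinder r_cr = k/h = 0.0414/6.72
r_cr = 6.16 mm; since the bare radius (3.6 mm) is below r_cr, adding a thin layer of insulation will *increase* heat loss.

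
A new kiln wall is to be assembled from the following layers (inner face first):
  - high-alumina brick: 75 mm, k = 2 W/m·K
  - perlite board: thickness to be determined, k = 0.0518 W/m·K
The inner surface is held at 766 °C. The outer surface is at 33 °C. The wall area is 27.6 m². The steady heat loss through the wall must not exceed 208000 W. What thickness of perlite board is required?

L ≈ 3.1 mm

Series thermal resistances:
R_high-alumina brick = L/(kA) = 0.075/(2×27.6) = 0.001359 K/W
Sum of the known resistances R_other = 0.001359 K/W
Required total resistance R_tot = ΔT/Q_allow = 733/208000 = 0.003524 K/W
R_perlite board = R_tot − R_other = 0.002165 K/W
L = R·k·A = 0.002165×0.0518×27.6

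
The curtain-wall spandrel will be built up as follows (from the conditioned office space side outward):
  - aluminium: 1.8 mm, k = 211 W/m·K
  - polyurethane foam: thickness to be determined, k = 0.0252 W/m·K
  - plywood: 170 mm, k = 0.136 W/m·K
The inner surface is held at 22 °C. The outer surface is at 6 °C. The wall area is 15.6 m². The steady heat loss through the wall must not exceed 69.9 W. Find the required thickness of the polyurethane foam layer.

L ≈ 58.5 mm

Thermal resistances in series:
R_aluminium = L/(kA) = 0.0018/(211×15.6) = 5.468×10^-7 K/W
R_plywood = L/(kA) = 0.17/(0.136×15.6) = 0.08013 K/W
Sum of the known resistances R_other = 0.08013 K/W
Required total resistance R_tot = ΔT/Q_allow = 16/69.9 = 0.2289 K/W
R_polyurethane foam = R_tot − R_other = 0.1488 K/W
L = R·k·A = 0.1488×0.0252×15.6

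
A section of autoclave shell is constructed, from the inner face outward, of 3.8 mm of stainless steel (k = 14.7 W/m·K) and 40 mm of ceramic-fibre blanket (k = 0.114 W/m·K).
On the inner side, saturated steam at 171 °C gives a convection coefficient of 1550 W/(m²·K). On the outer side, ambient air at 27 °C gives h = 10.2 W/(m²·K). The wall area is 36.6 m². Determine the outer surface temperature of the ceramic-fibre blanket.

Treating each layer as a thermal resistance in series:
R_inner film = 1/(h_i·A) = 1/(1550×36.6) = 1.763×10^-5 K/W
R_stainless steel = L/(kA) = 0.0038/(14.7×36.6) = 7.063×10^-6 K/W
R_ceramic-fibre blanket = L/(kA) = 0.04/(0.114×36.6) = 0.009587 K/W
R_outer film = 1/(h_o·A) = 1/(10.2×36.6) = 0.002679 K/W
R_total = 0.01229 K/W;  Q = ΔT/R_total = 144/0.01229 = 11720 W
T_interface = T_inner − Q·ΣR(inner→interface) = 171 − 11700×0.009611

T ≈ 58.4 °C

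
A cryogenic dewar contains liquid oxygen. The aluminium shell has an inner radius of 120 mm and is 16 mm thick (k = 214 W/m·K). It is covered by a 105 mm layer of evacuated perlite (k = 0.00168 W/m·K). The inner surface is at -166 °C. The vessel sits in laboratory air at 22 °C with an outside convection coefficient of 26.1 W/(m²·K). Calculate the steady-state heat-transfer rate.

Spherical conduction: R = (1/r_in − 1/r_out)/(4πk) per layer; series-sum.
R_aluminium shell = (1/0.12 − 1/0.136)/(4π×214) = 3.646×10^-4 K/W
R_evacuated perlite = (1/0.136 − 1/0.241)/(4π×0.00168) = 151.7 K/W
R_outer film = 1/(h·4πr_o²) = 1/(26.1×4π×0.241²) = 0.05249 K/W
R_total = 151.8 K/W
Q = ΔT/R_total = 188/151.8

Q ≈ 1.24 W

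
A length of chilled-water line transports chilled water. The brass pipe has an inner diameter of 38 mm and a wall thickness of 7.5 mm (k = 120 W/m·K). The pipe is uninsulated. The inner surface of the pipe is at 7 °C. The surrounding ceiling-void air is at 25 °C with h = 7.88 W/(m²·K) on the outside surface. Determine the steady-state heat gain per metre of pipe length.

q′ ≈ 23.6 W/m

Treating each annulus and film as a series resistance:
R_brass pipe wall = ln(26.5/19)/(2π×120×1) = 4.413×10^-4 K/W
R_outer film = 1/(h_o·2πr_oL) = 1/(7.88×2π×0.0265×1) = 0.7622 K/W
R_total = 0.7626 K/W
Q = ΔT/R_total = 18/0.7626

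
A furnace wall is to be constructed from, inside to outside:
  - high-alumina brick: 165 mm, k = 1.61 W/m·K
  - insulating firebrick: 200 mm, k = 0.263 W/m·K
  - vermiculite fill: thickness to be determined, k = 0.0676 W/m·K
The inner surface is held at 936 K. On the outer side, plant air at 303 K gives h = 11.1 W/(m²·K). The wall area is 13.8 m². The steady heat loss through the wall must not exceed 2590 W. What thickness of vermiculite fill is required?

L ≈ 164 mm

Series thermal resistances:
R_high-alumina brick = L/(kA) = 0.165/(1.61×13.8) = 0.007426 K/W
R_insulating firebrick = L/(kA) = 0.2/(0.263×13.8) = 0.05511 K/W
R_outer film = 1/(h_o·A) = 1/(11.1×13.8) = 0.006528 K/W
Sum of the known resistances R_other = 0.06906 K/W
Required total resistance R_tot = ΔT/Q_allow = 633/2590 = 0.2444 K/W
R_vermiculite fill = R_tot − R_other = 0.1753 K/W
L = R·k·A = 0.1753×0.0676×13.8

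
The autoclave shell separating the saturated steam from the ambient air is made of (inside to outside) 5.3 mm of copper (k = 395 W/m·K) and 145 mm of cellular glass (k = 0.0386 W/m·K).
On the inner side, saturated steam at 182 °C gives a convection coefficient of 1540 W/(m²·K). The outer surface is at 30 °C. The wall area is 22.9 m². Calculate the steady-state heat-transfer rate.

Q ≈ 926 W

Thermal resistances in series:
R_inner film = 1/(h_i·A) = 1/(1540×22.9) = 2.836×10^-5 K/W
R_copper = L/(kA) = 0.0053/(395×22.9) = 5.859×10^-7 K/W
R_cellular glass = L/(kA) = 0.145/(0.0386×22.9) = 0.164 K/W
R_total = 0.1641 K/W
Q = ΔT / R_total = 152 / 0.1641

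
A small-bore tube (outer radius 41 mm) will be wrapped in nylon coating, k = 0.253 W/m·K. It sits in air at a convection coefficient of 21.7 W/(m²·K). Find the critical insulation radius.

For a cylinder r_cr = k/h = 0.253/21.7
r_cr = 11.7 mm; since the bare radius (41 mm) is above r_cr, any added insulation will reduce heat loss.

r_cr ≈ 11.7 mm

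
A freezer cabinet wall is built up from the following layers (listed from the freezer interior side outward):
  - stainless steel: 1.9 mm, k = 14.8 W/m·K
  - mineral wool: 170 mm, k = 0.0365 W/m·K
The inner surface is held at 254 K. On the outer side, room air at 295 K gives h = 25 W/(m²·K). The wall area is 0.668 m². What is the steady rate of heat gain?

Q ≈ 5.83 W

Series thermal resistances:
R_stainless steel = L/(kA) = 0.0019/(14.8×0.668) = 1.922×10^-4 K/W
R_mineral wool = L/(kA) = 0.17/(0.0365×0.668) = 6.972 K/W
R_outer film = 1/(h_o·A) = 1/(25×0.668) = 0.05988 K/W
R_total = 7.032 K/W
Q = ΔT / R_total = 41 / 7.032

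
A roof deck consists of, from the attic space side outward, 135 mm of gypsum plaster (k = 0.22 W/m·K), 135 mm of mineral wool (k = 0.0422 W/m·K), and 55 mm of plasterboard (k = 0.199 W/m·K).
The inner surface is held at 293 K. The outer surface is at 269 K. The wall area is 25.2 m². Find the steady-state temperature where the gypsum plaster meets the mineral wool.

Model the wall as resistances in series:
R_gypsum plaster = L/(kA) = 0.135/(0.22×25.2) = 0.02435 K/W
R_mineral wool = L/(kA) = 0.135/(0.0422×25.2) = 0.1269 K/W
R_plasterboard = L/(kA) = 0.055/(0.199×25.2) = 0.01097 K/W
R_total = 0.1623 K/W;  Q = ΔT/R_total = 24/0.1623 = 147.9 W
T_interface = T_inner − Q·ΣR(inner→interface) = 293 − 148×0.02435

T ≈ 289 K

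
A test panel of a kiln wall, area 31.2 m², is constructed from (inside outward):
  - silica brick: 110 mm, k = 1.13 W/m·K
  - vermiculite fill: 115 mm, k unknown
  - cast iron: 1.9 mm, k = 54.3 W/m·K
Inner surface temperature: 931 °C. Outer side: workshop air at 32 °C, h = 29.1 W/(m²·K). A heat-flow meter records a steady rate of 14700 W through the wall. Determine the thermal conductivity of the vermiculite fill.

Thermal resistances in series:
R_silica brick = L/(kA) = 0.11/(1.13×31.2) = 0.00312 K/W
R_cast iron = L/(kA) = 0.0019/(54.3×31.2) = 1.121×10^-6 K/W
R_outer film = 1/(h_o·A) = 1/(29.1×31.2) = 0.001101 K/W
Sum of known resistances R_other = 0.004223 K/W
Total R = ΔT/Q = 899/14700 = 0.06116 K/W
R_vermiculite fill = R_total − R_other = 0.05693 K/W
k = L/(R·A) = 0.115/(0.05693×31.2)

k ≈ 0.0647 W/(m·K)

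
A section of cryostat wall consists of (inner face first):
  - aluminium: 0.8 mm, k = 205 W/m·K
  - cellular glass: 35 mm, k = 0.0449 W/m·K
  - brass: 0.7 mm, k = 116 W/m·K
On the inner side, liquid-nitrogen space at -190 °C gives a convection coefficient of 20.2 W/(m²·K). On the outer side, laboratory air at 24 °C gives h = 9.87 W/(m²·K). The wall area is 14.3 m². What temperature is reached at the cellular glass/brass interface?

Series thermal resistances:
R_inner film = 1/(h_i·A) = 1/(20.2×14.3) = 0.003462 K/W
R_aluminium = L/(kA) = 0.0008/(205×14.3) = 2.729×10^-7 K/W
R_cellular glass = L/(kA) = 0.035/(0.0449×14.3) = 0.05451 K/W
R_brass = L/(kA) = 0.0007/(116×14.3) = 4.22×10^-7 K/W
R_outer film = 1/(h_o·A) = 1/(9.87×14.3) = 0.007085 K/W
R_total = 0.06506 K/W;  Q = ΔT/R_total = 214/0.06506 = 3289 W
T_interface = T_inner + Q·ΣR(inner→interface) = -190 + 3290×0.05797

T ≈ 0.693 °C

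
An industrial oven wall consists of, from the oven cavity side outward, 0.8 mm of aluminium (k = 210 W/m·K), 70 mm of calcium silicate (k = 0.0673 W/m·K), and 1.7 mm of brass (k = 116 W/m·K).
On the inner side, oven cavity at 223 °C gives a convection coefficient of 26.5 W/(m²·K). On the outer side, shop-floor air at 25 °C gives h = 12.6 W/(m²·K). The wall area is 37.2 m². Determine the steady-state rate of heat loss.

Treating each layer as a thermal resistance in series:
R_inner film = 1/(h_i·A) = 1/(26.5×37.2) = 0.001014 K/W
R_aluminium = L/(kA) = 0.0008/(210×37.2) = 1.024×10^-7 K/W
R_calcium silicate = L/(kA) = 0.07/(0.0673×37.2) = 0.02796 K/W
R_brass = L/(kA) = 0.0017/(116×37.2) = 3.94×10^-7 K/W
R_outer film = 1/(h_o·A) = 1/(12.6×37.2) = 0.002133 K/W
R_total = 0.03111 K/W
Q = ΔT / R_total = 198 / 0.03111

Q ≈ 6360 W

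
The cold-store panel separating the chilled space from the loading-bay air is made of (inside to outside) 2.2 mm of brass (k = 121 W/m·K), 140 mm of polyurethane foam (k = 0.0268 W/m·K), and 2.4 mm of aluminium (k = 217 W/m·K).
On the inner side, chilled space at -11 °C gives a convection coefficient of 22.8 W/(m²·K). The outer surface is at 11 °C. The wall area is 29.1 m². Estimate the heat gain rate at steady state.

Q ≈ 122 W

Model the wall as resistances in series:
R_inner film = 1/(h_i·A) = 1/(22.8×29.1) = 0.001507 K/W
R_brass = L/(kA) = 0.0022/(121×29.1) = 6.248×10^-7 K/W
R_polyurethane foam = L/(kA) = 0.14/(0.0268×29.1) = 0.1795 K/W
R_aluminium = L/(kA) = 0.0024/(217×29.1) = 3.801×10^-7 K/W
R_total = 0.181 K/W
Q = ΔT / R_total = 22 / 0.181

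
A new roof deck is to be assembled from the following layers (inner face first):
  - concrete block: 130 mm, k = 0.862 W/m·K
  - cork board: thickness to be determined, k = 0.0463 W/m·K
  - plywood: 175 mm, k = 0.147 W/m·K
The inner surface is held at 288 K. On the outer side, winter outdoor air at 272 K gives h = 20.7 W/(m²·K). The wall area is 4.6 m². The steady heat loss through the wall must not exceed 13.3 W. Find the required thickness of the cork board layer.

Treating each layer as a thermal resistance in series:
R_concrete block = L/(kA) = 0.13/(0.862×4.6) = 0.03279 K/W
R_plywood = L/(kA) = 0.175/(0.147×4.6) = 0.2588 K/W
R_outer film = 1/(h_o·A) = 1/(20.7×4.6) = 0.0105 K/W
Sum of the known resistances R_other = 0.3021 K/W
Required total resistance R_tot = ΔT/Q_allow = 16/13.3 = 1.203 K/W
R_cork board = R_tot − R_other = 0.9009 K/W
L = R·k·A = 0.9009×0.0463×4.6

L ≈ 192 mm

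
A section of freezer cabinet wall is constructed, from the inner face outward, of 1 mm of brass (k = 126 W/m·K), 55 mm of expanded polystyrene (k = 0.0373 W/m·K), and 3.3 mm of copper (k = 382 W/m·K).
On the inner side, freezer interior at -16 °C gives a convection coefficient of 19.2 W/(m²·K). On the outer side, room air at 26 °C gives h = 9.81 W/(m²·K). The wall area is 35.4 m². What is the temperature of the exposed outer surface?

T ≈ 23.4 °C

Thermal resistances in series:
R_inner film = 1/(h_i·A) = 1/(19.2×35.4) = 0.001471 K/W
R_brass = L/(kA) = 0.001/(126×35.4) = 2.242×10^-7 K/W
R_expanded polystyrene = L/(kA) = 0.055/(0.0373×35.4) = 0.04165 K/W
R_copper = L/(kA) = 0.0033/(382×35.4) = 2.44×10^-7 K/W
R_outer film = 1/(h_o·A) = 1/(9.81×35.4) = 0.00288 K/W
R_total = 0.046 K/W;  Q = ΔT/R_total = 42/0.046 = 912.9 W
T_interface = T_inner + Q·ΣR(inner→interface) = -16 + 913×0.04313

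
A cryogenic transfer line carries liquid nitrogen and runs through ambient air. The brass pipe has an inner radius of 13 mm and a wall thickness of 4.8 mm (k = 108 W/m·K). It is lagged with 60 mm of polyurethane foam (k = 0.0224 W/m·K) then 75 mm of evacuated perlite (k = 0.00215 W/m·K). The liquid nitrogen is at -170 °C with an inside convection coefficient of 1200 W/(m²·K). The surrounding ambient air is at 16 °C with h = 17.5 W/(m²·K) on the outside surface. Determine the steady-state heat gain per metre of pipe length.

Per-layer cylindrical resistances, series-summed:
R_inner film = 1/(h_i·2πr₁L) = 1/(1200×2π×0.013×1) = 0.0102 K/W
R_brass pipe wall = ln(17.8/13)/(2π×108×1) = 4.631×10^-4 K/W
R_polyurethane foam = ln(77.8/17.8)/(2π×0.0224×1) = 10.48 K/W
R_evacuated perlite = ln(152.8/77.8)/(2π×0.00215×1) = 49.97 K/W
R_outer film = 1/(h_o·2πr_oL) = 1/(17.5×2π×0.1528×1) = 0.05952 K/W
R_total = 60.52 K/W
Q = ΔT/R_total = 186/60.52

q′ ≈ 3.07 W/m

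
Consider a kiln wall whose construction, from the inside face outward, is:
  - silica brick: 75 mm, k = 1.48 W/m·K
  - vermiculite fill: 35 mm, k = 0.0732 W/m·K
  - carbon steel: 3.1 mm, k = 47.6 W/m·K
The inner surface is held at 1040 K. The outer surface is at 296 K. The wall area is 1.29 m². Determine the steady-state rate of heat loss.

Q ≈ 1810 W

Model the wall as resistances in series:
R_silica brick = L/(kA) = 0.075/(1.48×1.29) = 0.03928 K/W
R_vermiculite fill = L/(kA) = 0.035/(0.0732×1.29) = 0.3707 K/W
R_carbon steel = L/(kA) = 0.0031/(47.6×1.29) = 5.049×10^-5 K/W
R_total = 0.41 K/W
Q = ΔT / R_total = 744 / 0.41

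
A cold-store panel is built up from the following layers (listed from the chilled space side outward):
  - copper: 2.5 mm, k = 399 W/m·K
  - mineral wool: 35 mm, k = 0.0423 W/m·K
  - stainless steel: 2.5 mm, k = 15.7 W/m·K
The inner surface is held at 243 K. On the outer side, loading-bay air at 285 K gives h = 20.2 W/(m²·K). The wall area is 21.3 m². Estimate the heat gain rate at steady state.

Treating each layer as a thermal resistance in series:
R_copper = L/(kA) = 0.0025/(399×21.3) = 2.942×10^-7 K/W
R_mineral wool = L/(kA) = 0.035/(0.0423×21.3) = 0.03885 K/W
R_stainless steel = L/(kA) = 0.0025/(15.7×21.3) = 7.476×10^-6 K/W
R_outer film = 1/(h_o·A) = 1/(20.2×21.3) = 0.002324 K/W
R_total = 0.04118 K/W
Q = ΔT / R_total = 42 / 0.04118

Q ≈ 1020 W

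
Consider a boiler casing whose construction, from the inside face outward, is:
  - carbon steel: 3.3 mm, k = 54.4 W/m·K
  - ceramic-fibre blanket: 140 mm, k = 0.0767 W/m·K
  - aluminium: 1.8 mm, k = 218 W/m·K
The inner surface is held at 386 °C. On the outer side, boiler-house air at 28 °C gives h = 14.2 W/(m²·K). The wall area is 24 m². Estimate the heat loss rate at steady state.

Q ≈ 4530 W

Using the resistance-network approach (series):
R_carbon steel = L/(kA) = 0.0033/(54.4×24) = 2.528×10^-6 K/W
R_ceramic-fibre blanket = L/(kA) = 0.14/(0.0767×24) = 0.07605 K/W
R_aluminium = L/(kA) = 0.0018/(218×24) = 3.44×10^-7 K/W
R_outer film = 1/(h_o·A) = 1/(14.2×24) = 0.002934 K/W
R_total = 0.07899 K/W
Q = ΔT / R_total = 358 / 0.07899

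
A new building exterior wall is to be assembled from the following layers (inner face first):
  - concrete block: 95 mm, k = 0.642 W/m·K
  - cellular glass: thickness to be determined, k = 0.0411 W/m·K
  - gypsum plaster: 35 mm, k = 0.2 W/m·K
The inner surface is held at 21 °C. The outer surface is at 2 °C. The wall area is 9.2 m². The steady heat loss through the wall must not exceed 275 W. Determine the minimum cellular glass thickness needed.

Thermal resistances in series:
R_concrete block = L/(kA) = 0.095/(0.642×9.2) = 0.01608 K/W
R_gypsum plaster = L/(kA) = 0.035/(0.2×9.2) = 0.01902 K/W
Sum of the known resistances R_other = 0.03511 K/W
Required total resistance R_tot = ΔT/Q_allow = 19/275 = 0.06909 K/W
R_cellular glass = R_tot − R_other = 0.03398 K/W
L = R·k·A = 0.03398×0.0411×9.2

L ≈ 12.9 mm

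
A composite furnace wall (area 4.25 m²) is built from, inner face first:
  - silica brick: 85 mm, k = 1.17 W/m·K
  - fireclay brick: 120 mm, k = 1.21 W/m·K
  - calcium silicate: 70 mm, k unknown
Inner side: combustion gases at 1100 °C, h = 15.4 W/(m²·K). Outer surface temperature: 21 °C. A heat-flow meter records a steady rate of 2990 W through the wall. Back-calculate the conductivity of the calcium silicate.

k ≈ 0.054 W/(m·K)

Using the resistance-network approach (series):
R_inner film = 1/(h_i·A) = 1/(15.4×4.25) = 0.01528 K/W
R_silica brick = L/(kA) = 0.085/(1.17×4.25) = 0.01709 K/W
R_fireclay brick = L/(kA) = 0.12/(1.21×4.25) = 0.02333 K/W
Sum of known resistances R_other = 0.05571 K/W
Total R = ΔT/Q = 1079/2990 = 0.3609 K/W
R_calcium silicate = R_total − R_other = 0.3052 K/W
k = L/(R·A) = 0.07/(0.3052×4.25)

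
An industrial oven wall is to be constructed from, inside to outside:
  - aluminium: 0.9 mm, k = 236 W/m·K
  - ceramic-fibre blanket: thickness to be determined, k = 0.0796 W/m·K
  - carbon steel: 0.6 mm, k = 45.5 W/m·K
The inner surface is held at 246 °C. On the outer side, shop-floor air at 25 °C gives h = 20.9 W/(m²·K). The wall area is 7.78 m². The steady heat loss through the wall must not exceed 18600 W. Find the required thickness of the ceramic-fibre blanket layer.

Treating each layer as a thermal resistance in series:
R_aluminium = L/(kA) = 0.0009/(236×7.78) = 4.902×10^-7 K/W
R_carbon steel = L/(kA) = 0.0006/(45.5×7.78) = 1.695×10^-6 K/W
R_outer film = 1/(h_o·A) = 1/(20.9×7.78) = 0.00615 K/W
Sum of the known resistances R_other = 0.006152 K/W
Required total resistance R_tot = ΔT/Q_allow = 221/18600 = 0.01188 K/W
R_ceramic-fibre blanket = R_tot − R_other = 0.00573 K/W
L = R·k·A = 0.00573×0.0796×7.78

L ≈ 3.55 mm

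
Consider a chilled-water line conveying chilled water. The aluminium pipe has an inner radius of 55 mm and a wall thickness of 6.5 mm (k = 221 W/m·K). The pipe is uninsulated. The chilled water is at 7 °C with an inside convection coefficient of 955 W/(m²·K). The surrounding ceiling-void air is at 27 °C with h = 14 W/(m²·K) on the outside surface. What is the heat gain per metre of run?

For a radial system each layer contributes R = ln(r_out/r_in)/(2πkL); films add R = 1/(hA).
R_inner film = 1/(h_i·2πr₁L) = 1/(955×2π×0.055×1) = 0.00303 K/W
R_aluminium pipe wall = ln(61.5/55)/(2π×221×1) = 8.044×10^-5 K/W
R_outer film = 1/(h_o·2πr_oL) = 1/(14×2π×0.0615×1) = 0.1848 K/W
R_total = 0.188 K/W
Q = ΔT/R_total = 20/0.188

q′ ≈ 106 W/m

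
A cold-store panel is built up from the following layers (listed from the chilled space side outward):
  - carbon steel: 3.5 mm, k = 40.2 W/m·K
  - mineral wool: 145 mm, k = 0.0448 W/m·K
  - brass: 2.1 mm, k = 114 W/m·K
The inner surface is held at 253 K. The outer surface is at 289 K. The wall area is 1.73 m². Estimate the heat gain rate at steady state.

Q ≈ 19.2 W

Thermal resistances in series:
R_carbon steel = L/(kA) = 0.0035/(40.2×1.73) = 5.033×10^-5 K/W
R_mineral wool = L/(kA) = 0.145/(0.0448×1.73) = 1.871 K/W
R_brass = L/(kA) = 0.0021/(114×1.73) = 1.065×10^-5 K/W
R_total = 1.871 K/W
Q = ΔT / R_total = 36 / 1.871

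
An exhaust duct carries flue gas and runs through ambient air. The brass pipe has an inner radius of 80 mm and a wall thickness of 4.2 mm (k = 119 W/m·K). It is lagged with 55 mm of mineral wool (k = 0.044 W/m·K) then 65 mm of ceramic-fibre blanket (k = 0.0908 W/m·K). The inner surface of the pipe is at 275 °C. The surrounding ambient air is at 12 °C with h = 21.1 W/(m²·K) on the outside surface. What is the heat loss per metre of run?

q′ ≈ 104 W/m

For a radial system each layer contributes R = ln(r_out/r_in)/(2πkL); films add R = 1/(hA).
R_brass pipe wall = ln(84.2/80)/(2π×119×1) = 6.843×10^-5 K/W
R_mineral wool = ln(139.2/84.2)/(2π×0.044×1) = 1.818 K/W
R_ceramic-fibre blanket = ln(204.2/139.2)/(2π×0.0908×1) = 0.6717 K/W
R_outer film = 1/(h_o·2πr_oL) = 1/(21.1×2π×0.2042×1) = 0.03694 K/W
R_total = 2.527 K/W
Q = ΔT/R_total = 263/2.527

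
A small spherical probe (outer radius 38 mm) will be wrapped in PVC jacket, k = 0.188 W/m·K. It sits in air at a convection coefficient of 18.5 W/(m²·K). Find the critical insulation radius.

r_cr ≈ 20.3 mm

For a sphere r_cr = 2k/h = 2×0.188/18.5
r_cr = 20.3 mm; since the bare radius (38 mm) is above r_cr, any added insulation will reduce heat loss.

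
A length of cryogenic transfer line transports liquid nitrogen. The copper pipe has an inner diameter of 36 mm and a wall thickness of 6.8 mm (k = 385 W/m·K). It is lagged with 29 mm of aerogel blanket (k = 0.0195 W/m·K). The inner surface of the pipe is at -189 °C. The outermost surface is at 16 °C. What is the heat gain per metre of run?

q′ ≈ 32.4 W/m

For a radial system each layer contributes R = ln(r_out/r_in)/(2πkL); films add R = 1/(hA).
R_copper pipe wall = ln(24.8/18)/(2π×385×1) = 1.325×10^-4 K/W
R_aerogel blanket = ln(53.8/24.8)/(2π×0.0195×1) = 6.321 K/W
R_total = 6.321 K/W
Q = ΔT/R_total = 205/6.321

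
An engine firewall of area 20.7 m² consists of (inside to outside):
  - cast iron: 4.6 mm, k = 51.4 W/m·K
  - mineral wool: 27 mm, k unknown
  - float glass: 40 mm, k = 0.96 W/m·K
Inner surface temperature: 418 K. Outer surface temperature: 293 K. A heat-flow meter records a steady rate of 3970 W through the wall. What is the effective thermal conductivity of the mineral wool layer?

Using the resistance-network approach (series):
R_cast iron = L/(kA) = 0.0046/(51.4×20.7) = 4.323×10^-6 K/W
R_float glass = L/(kA) = 0.04/(0.96×20.7) = 0.002013 K/W
Sum of known resistances R_other = 0.002017 K/W
Total R = ΔT/Q = 125/3970 = 0.03149 K/W
R_mineral wool = R_total − R_other = 0.02947 K/W
k = L/(R·A) = 0.027/(0.02947×20.7)

k ≈ 0.0443 W/(m·K)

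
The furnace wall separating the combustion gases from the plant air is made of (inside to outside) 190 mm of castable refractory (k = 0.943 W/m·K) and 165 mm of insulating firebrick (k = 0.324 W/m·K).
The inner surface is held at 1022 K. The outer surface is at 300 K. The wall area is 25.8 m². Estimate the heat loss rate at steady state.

Q ≈ 26200 W

Thermal resistances in series:
R_castable refractory = L/(kA) = 0.19/(0.943×25.8) = 0.007809 K/W
R_insulating firebrick = L/(kA) = 0.165/(0.324×25.8) = 0.01974 K/W
R_total = 0.02755 K/W
Q = ΔT / R_total = 722 / 0.02755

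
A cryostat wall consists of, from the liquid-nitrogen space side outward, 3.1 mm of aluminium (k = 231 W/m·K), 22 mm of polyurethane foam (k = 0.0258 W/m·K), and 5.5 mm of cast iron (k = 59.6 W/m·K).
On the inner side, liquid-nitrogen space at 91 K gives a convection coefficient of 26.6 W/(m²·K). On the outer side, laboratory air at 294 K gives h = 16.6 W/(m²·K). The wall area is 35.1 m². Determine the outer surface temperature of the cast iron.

Thermal resistances in series:
R_inner film = 1/(h_i·A) = 1/(26.6×35.1) = 0.001071 K/W
R_aluminium = L/(kA) = 0.0031/(231×35.1) = 3.823×10^-7 K/W
R_polyurethane foam = L/(kA) = 0.022/(0.0258×35.1) = 0.02429 K/W
R_cast iron = L/(kA) = 0.0055/(59.6×35.1) = 2.629×10^-6 K/W
R_outer film = 1/(h_o·A) = 1/(16.6×35.1) = 0.001716 K/W
R_total = 0.02708 K/W;  Q = ΔT/R_total = 203/0.02708 = 7495 W
T_interface = T_inner + Q·ΣR(inner→interface) = 91 + 7500×0.02537

T ≈ 281 K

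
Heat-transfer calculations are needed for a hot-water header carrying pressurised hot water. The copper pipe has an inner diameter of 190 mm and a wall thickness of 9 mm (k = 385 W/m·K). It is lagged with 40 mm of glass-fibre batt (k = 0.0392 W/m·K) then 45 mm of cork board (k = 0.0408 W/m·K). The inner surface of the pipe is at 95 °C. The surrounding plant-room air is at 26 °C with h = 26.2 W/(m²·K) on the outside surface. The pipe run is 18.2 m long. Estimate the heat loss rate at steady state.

Q ≈ 520 W

Radial resistances (cylindrical: R_cond = ln(r_o/r_i)/(2πkL), R_conv = 1/(h·2πrL)):
R_copper pipe wall = ln(104/95)/(2π×385×18.2) = 2.056×10^-6 K/W
R_glass-fibre batt = ln(144/104)/(2π×0.0392×18.2) = 0.0726 K/W
R_cork board = ln(189/144)/(2π×0.0408×18.2) = 0.05828 K/W
R_outer film = 1/(h_o·2πr_oL) = 1/(26.2×2π×0.189×18.2) = 0.001766 K/W
R_total = 0.1326 K/W
Q = ΔT/R_total = 69/0.1326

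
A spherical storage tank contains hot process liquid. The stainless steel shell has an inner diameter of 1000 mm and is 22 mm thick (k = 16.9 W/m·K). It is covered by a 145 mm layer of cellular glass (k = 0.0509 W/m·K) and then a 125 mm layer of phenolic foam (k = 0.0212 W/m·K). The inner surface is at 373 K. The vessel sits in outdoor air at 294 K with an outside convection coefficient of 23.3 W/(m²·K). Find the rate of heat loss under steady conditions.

Q ≈ 51.1 W

Spherical conduction: R = (1/r_in − 1/r_out)/(4πk) per layer; series-sum.
R_stainless steel shell = (1/0.5 − 1/0.522)/(4π×16.9) = 3.969×10^-4 K/W
R_cellular glass = (1/0.522 − 1/0.667)/(4π×0.0509) = 0.6511 K/W
R_phenolic foam = (1/0.667 − 1/0.792)/(4π×0.0212) = 0.8882 K/W
R_outer film = 1/(h·4πr_o²) = 1/(23.3×4π×0.792²) = 0.005445 K/W
R_total = 1.545 K/W
Q = ΔT/R_total = 79/1.545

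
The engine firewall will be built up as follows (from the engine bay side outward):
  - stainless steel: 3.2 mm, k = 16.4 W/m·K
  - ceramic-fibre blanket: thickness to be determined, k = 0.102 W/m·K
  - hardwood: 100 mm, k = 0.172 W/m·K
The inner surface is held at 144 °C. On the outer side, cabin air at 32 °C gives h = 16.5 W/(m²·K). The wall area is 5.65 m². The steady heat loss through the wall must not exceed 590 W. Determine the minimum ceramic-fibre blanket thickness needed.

Thermal resistances in series:
R_stainless steel = L/(kA) = 0.0032/(16.4×5.65) = 3.453×10^-5 K/W
R_hardwood = L/(kA) = 0.1/(0.172×5.65) = 0.1029 K/W
R_outer film = 1/(h_o·A) = 1/(16.5×5.65) = 0.01073 K/W
Sum of the known resistances R_other = 0.1137 K/W
Required total resistance R_tot = ΔT/Q_allow = 112/590 = 0.1898 K/W
R_ceramic-fibre blanket = R_tot − R_other = 0.07617 K/W
L = R·k·A = 0.07617×0.102×5.65

L ≈ 43.9 mm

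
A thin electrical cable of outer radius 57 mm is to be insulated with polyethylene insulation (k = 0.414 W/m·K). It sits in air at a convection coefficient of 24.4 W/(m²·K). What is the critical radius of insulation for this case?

For a cylinder r_cr = k/h = 0.414/24.4
r_cr = 17 mm; since the bare radius (57 mm) is above r_cr, any added insulation will reduce heat loss.

r_cr ≈ 17 mm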